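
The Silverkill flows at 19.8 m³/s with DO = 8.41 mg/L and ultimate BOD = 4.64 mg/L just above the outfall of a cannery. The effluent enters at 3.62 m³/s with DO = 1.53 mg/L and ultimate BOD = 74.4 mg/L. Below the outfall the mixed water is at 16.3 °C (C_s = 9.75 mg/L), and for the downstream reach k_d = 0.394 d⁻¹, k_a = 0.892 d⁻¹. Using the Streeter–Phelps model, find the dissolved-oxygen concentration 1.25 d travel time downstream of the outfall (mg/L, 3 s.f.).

DO ≈ 5.51 mg/L

Mixed DO = (19.8×8.41 + 3.62×1.53)/(19.8+3.62) = 172.1/23.42 = 7.347 mg/L.
Mixed L₀ = (19.8×4.64 + 3.62×74.4)/(23.42) = 361.2/23.42 = 15.42 mg/L.
Initial deficit D₀ = C_s − DO₀ = 9.75 − 7.347 = 2.403 mg/L.
D(1.25) = [0.394×15.42/(0.892−0.394)](e^(−0.394×1.25) − e^(−0.892×1.25)) + 2.403 e^(−0.892×1.25)
= 12.20 × (0.6111 − 0.3279) + 2.403 × 0.3279 = 4.243 mg/L.
DO = 9.75 − 4.243 = 5.507 mg/L.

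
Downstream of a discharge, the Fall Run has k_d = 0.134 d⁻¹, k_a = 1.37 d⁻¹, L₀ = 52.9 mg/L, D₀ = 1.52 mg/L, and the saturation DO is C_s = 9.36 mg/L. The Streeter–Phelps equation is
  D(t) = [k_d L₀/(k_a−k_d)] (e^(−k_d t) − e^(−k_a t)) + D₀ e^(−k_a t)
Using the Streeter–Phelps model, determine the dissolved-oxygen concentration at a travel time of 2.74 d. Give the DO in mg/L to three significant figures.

DO ≈ 5.49 mg/L

k_d L₀/(k_a−k_d) = 0.134×52.9/(1.37−0.134) = 7.089/1.236 = 5.735 mg/L.
e^(−k_d t) = e^(−0.134×2.740) = 0.6927; e^(−k_a t) = e^(−1.37×2.740) = 0.02343.
D = 5.735 × (0.6927 − 0.02343) + 1.52 × 0.02343 = 3.838 + 0.03561 = 3.874 mg/L.
DO = C_s − D = 9.36 − 3.874 = 5.486 mg/L.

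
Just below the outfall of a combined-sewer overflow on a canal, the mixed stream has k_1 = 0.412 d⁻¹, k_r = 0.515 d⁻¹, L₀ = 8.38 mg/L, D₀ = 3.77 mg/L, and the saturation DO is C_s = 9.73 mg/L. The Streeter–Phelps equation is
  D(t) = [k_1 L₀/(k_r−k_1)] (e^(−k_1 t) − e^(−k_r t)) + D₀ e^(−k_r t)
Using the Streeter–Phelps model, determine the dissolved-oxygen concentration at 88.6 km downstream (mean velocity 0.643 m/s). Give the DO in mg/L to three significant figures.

Travel time t = x/v = 88.6 km / (0.643 m/s) = 88600 m / 0.643 m/s = 137800 s = 1.595 d.
k_1 L₀/(k_r−k_1) = 0.412×8.38/(0.515−0.412) = 3.453/0.1030 = 33.52 mg/L.
e^(−k_1 t) = e^(−0.412×1.595) = 0.5184; e^(−k_r t) = e^(−0.515×1.595) = 0.4398.
D = 33.52 × (0.5184 − 0.4398) + 3.77 × 0.4398 = 2.632 + 1.658 = 4.290 mg/L.
DO = C_s − D = 9.73 − 4.290 = 5.440 mg/L.

DO ≈ 5.44 mg/L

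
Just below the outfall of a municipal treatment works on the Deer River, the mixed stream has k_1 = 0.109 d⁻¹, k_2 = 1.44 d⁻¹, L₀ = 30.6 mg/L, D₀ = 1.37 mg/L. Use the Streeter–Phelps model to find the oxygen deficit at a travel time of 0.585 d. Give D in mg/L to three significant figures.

D ≈ 1.86 mg/L

k_1 L₀/(k_2−k_1) = 0.109×30.6/(1.44−0.109) = 3.335/1.331 = 2.506 mg/L.
e^(−k_1 t) = e^(−0.109×0.5850) = 0.9382; e^(−k_2 t) = e^(−1.44×0.5850) = 0.4307.
D = 2.506 × (0.9382 − 0.4307) + 1.37 × 0.4307 = 1.272 + 0.5900 = 1.862 mg/L.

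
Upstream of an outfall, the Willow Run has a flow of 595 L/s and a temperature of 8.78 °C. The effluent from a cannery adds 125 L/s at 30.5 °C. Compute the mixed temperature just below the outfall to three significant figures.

Flow-weighted mixing: C = (Q_r C_r + Q_w C_w)/(Q_r + Q_w)
= (595×8.78 + 125×30.5)/(595 + 125) = 9037/720.0 = 12.55 °C.

12.6 °C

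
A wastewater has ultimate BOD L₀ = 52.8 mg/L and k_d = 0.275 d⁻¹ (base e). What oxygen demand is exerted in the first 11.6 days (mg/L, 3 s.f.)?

y_t = L₀(1 − e^(−k_d t)) = 52.8 × (1 − e^(−0.275×11.6))
= 52.8 × (1 − 0.04117) = 52.8 × 0.9588 = 50.63 mg/L.

y ≈ 50.6 mg/L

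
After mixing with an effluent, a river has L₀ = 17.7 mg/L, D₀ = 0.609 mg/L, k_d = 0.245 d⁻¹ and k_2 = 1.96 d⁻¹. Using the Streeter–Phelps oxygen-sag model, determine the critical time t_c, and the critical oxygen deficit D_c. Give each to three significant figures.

With k_2/k_d = 8.000 and 1 − D₀(k_2−k_d)/(k_d L₀) = 0.7592,
t_c = ln(8.000 × 0.7592) / (1.96 − 0.245) = ln(6.073) / 1.715 = 1.804/1.715 = 1.052 d.
L(t_c) = L₀ e^(−k_d t_c) = 17.7 × 0.7728 = 13.68 mg/L, and at the critical point k_2 D_c = k_d L, so D_c = (0.245/1.96) × 13.68 = 1.710 mg/L.

t_c ≈ 1.05 d; D_c ≈ 1.71 mg/L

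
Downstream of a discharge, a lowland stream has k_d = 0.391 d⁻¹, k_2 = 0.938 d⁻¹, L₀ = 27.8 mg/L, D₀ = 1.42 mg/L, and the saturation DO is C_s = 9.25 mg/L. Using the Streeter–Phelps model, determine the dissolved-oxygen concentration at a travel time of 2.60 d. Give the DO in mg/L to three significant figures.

DO ≈ 3.67 mg/L

k_d L₀/(k_2−k_d) = 0.391×27.8/(0.938−0.391) = 10.87/0.5470 = 19.87 mg/L.
e^(−k_d t) = e^(−0.391×2.600) = 0.3618; e^(−k_2 t) = e^(−0.938×2.600) = 0.08727.
D = 19.87 × (0.3618 − 0.08727) + 1.42 × 0.08727 = 5.456 + 0.1239 = 5.580 mg/L.
DO = C_s − D = 9.25 − 5.580 = 3.670 mg/L.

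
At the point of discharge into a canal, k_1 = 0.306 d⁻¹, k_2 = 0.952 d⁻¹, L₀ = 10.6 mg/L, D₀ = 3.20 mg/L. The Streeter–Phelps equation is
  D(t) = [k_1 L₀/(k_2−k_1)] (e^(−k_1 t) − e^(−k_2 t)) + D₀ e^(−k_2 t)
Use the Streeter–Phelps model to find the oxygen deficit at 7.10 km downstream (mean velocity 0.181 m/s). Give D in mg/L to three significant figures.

Travel time t = x/v = 7.10 km / (0.181 m/s) = 7100 m / 0.181 m/s = 39230 s = 0.4540 d.
k_1 L₀/(k_2−k_1) = 0.306×10.6/(0.952−0.306) = 3.244/0.6460 = 5.021 mg/L.
e^(−k_1 t) = e^(−0.306×0.4540) = 0.8703; e^(−k_2 t) = e^(−0.952×0.4540) = 0.6491.
D = 5.021 × (0.8703 − 0.6491) + 3.20 × 0.6491 = 1.111 + 2.077 = 3.188 mg/L.

D ≈ 3.19 mg/L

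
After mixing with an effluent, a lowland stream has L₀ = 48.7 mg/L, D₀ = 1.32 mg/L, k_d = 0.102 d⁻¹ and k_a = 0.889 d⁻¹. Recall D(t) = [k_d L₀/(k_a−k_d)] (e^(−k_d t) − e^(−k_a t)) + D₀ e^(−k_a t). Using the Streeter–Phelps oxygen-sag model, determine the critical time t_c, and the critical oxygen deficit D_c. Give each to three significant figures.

t_c ≈ 2.45 d; D_c ≈ 4.35 mg/L

t_c = [1/(k_a−k_d)] ln[(k_a/k_d)(1 − D₀(k_a−k_d)/(k_d L₀))]
= [1/(0.889−0.102)] ln[(0.889/0.102)(1 − 1.32×0.7870/(0.102×48.7))]
= (1/0.7870) ln[8.716 × 0.7909] = 1.271 × ln(6.893) = 1.271 × 1.931 = 2.453 d.
D_c = (k_d/k_a) L₀ e^(−k_d t_c) = (0.102/0.889) × 48.7 × e^(−0.102×2.453) = 0.1147 × 48.7 × 0.7786 = 4.351 mg/L.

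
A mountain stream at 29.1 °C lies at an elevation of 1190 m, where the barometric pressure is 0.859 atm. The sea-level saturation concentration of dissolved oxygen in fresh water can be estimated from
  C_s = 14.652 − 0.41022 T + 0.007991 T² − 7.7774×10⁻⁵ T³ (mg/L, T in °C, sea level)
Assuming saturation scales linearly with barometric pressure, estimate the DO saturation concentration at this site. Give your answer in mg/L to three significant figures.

At sea level: C_s = 14.652 − 0.41022×29.1 + 0.007991×29.1² − 7.7774×10⁻⁵×29.1³ = 7.565 mg/L.
Pressure correction: C_s' = 7.565 × 0.859 = 6.498 mg/L.

C_s ≈ 6.50 mg/L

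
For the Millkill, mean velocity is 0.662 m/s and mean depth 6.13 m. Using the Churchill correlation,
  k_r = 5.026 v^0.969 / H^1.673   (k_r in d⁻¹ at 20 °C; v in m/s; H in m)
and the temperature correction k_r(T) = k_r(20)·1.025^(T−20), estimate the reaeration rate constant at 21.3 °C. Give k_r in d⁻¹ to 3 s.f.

k_r ≈ 0.168 d⁻¹

k_r(20) = 5.026 × 0.662^0.969 / 6.13^1.673 = 5.026 × 0.6705 / 20.77 = 0.1623 d⁻¹.
k_r(21.3) = 0.1623 × 1.025^(21.3−20) = 0.1623 × 1.033 = 0.1676 d⁻¹.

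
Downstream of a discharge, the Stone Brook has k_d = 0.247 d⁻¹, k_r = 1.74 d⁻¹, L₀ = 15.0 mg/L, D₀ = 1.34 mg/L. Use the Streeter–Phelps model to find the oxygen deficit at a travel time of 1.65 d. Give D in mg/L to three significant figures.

D ≈ 1.59 mg/L

k_d L₀/(k_r−k_d) = 0.247×15.0/(1.74−0.247) = 3.705/1.493 = 2.482 mg/L.
e^(−k_d t) = e^(−0.247×1.650) = 0.6653; e^(−k_r t) = e^(−1.74×1.650) = 0.05664.
D = 2.482 × (0.6653 − 0.05664) + 1.34 × 0.05664 = 1.510 + 0.07590 = 1.586 mg/L.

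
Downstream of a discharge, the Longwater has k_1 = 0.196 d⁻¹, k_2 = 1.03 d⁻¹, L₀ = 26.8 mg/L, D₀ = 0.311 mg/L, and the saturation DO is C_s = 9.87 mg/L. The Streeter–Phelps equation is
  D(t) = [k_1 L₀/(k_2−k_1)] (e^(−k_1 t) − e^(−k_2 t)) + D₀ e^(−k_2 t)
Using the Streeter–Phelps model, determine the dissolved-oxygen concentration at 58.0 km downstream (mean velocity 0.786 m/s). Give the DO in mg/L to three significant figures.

DO ≈ 7.03 mg/L

Travel time t = x/v = 58.0 km / (0.786 m/s) = 58000 m / 0.786 m/s = 73790 s = 0.8541 d.
k_1 L₀/(k_2−k_1) = 0.196×26.8/(1.03−0.196) = 5.253/0.8340 = 6.298 mg/L.
e^(−k_1 t) = e^(−0.196×0.8541) = 0.8459; e^(−k_2 t) = e^(−1.03×0.8541) = 0.4149.
D = 6.298 × (0.8459 − 0.4149) + 0.311 × 0.4149 = 2.714 + 0.1290 = 2.843 mg/L.
DO = C_s − D = 9.87 − 2.843 = 7.027 mg/L.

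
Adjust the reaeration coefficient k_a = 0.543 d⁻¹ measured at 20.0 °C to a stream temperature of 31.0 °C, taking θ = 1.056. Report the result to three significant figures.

k_a ≈ 0.989 d⁻¹

k_a(T₂) = k_a(T₁) · θ^(T₂−T₁) = 0.543 × 1.056^(31.0−20.0)
= 0.543 × 1.056^11.0 = 0.543 × 1.821 = 0.9888 d⁻¹.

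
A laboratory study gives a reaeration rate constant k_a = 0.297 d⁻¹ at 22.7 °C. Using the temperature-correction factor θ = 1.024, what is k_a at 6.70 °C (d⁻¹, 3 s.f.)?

k_a ≈ 0.203 d⁻¹

k_a(T₂) = k_a(T₁) · θ^(T₂−T₁) = 0.297 × 1.024^(6.70−22.7)
= 0.297 × 1.024^-16.0 = 0.297 × 0.6842 = 0.2032 d⁻¹.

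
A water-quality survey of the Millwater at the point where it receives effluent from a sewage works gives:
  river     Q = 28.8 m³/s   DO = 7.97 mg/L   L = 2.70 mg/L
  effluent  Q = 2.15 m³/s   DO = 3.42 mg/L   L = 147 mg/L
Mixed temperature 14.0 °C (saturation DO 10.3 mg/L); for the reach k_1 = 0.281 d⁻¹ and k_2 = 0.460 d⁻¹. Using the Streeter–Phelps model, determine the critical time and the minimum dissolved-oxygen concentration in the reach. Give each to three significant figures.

t_c ≈ 1.96 d; minimum DO ≈ 5.82 mg/L

Mixed DO = (28.8×7.97 + 2.15×3.42)/(28.8+2.15) = 236.9/30.95 = 7.654 mg/L.
Mixed L₀ = (28.8×2.70 + 2.15×147)/(30.95) = 393.8/30.95 = 12.72 mg/L.
Initial deficit D₀ = C_s − DO₀ = 10.3 − 7.654 = 2.646 mg/L.
t_c = (1/0.1790) ln[(0.460/0.281)(1 − 2.646×0.1790/(0.281×12.72))] = 5.587 × ln(1.420) = 1.960 d.
D_c = (0.281/0.460) × 12.72 × e^(−0.281×1.960) = 0.6109 × 12.72 × 0.5766 = 4.482 mg/L.
Minimum DO = 10.3 − 4.482 = 5.818 mg/L.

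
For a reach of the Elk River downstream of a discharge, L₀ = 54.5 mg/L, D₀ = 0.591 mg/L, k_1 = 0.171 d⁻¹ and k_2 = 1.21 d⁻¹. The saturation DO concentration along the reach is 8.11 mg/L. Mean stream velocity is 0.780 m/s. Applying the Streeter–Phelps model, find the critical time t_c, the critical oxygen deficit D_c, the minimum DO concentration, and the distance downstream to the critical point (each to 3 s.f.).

t_c = [1/(k_2−k_1)] ln[(k_2/k_1)(1 − D₀(k_2−k_1)/(k_1 L₀))]
= [1/(1.21−0.171)] ln[(1.21/0.171)(1 − 0.591×1.039/(0.171×54.5))]
= (1/1.039) ln[7.076 × 0.9341] = 0.9625 × ln(6.610) = 0.9625 × 1.889 = 1.818 d.
D_c = (k_1/k_2) L₀ e^(−k_1 t_c) = (0.171/1.21) × 54.5 × e^(−0.171×1.818) = 0.1413 × 54.5 × 0.7328 = 5.644 mg/L.
Minimum DO = C_s − D_c = 8.11 − 5.644 = 2.466 mg/L.
x_c = v t_c = 0.780 m/s × 1.818 d × 86400 s/d = 122500 m ≈ 122 km.

t_c ≈ 1.82 d; D_c ≈ 5.64 mg/L; min DO ≈ 2.47 mg/L; x_c ≈ 122 km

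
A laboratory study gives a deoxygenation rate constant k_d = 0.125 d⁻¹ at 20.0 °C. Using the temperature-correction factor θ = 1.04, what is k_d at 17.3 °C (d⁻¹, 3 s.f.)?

k_d ≈ 0.112 d⁻¹

k_d(T₂) = k_d(T₁) · θ^(T₂−T₁) = 0.125 × 1.04^(17.3−20.0)
= 0.125 × 1.04^-2.70 = 0.125 × 0.8995 = 0.1124 d⁻¹.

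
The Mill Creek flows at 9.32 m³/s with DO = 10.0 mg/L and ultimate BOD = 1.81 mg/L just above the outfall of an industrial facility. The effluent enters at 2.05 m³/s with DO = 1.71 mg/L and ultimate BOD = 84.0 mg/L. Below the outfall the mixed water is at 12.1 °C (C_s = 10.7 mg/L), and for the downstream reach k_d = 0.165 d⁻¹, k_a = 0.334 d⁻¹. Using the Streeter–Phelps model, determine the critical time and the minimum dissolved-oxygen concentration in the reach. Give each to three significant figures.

Mixed DO = (9.32×10.0 + 2.05×1.71)/(9.32+2.05) = 96.71/11.37 = 8.505 mg/L.
Mixed L₀ = (9.32×1.81 + 2.05×84.0)/(11.37) = 189.1/11.37 = 16.63 mg/L.
Initial deficit D₀ = C_s − DO₀ = 10.7 − 8.505 = 2.195 mg/L.
t_c = (1/0.1690) ln[(0.334/0.165)(1 − 2.195×0.1690/(0.165×16.63))] = 5.917 × ln(1.751) = 3.313 d.
D_c = (0.165/0.334) × 16.63 × e^(−0.165×3.313) = 0.4940 × 16.63 × 0.5789 = 4.755 mg/L.
Minimum DO = 10.7 − 4.755 = 5.945 mg/L.

t_c ≈ 3.31 d; minimum DO ≈ 5.94 mg/L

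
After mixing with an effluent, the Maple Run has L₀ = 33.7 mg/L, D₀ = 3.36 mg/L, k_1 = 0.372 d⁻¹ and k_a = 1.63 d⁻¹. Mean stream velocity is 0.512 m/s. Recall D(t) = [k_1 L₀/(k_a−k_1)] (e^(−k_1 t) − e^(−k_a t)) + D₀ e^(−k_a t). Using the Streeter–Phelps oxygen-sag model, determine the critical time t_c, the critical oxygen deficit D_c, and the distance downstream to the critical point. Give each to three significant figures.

t_c ≈ 0.848 d; D_c ≈ 5.61 mg/L; x_c ≈ 37.5 km

At the critical point dD/dt = 0, so k_1 L₀ e^(−k_1 t) = k_a D. Substituting D(t) from the Streeter–Phelps equation and solving for t gives
t_c = ln[(k_a/k_1)(1 − D₀(k_a−k_1)/(k_1 L₀))] / (k_a−k_1).
Here k_a−k_1 = 1.258 d⁻¹ and 1 − D₀(k_a−k_1)/(k_1 L₀) = 1 − 3.36×1.258/(0.372×33.7) = 0.6628, so
t_c = ln(4.382 × 0.6628) / 1.258 = 1.066 / 1.258 = 0.8475 d.
D_c = (k_1/k_a) L₀ e^(−k_1 t_c) = (0.372/1.63) × 33.7 × e^(−0.372×0.8475) = 0.2282 × 33.7 × 0.7296 = 5.611 mg/L.
x_c = v t_c = 0.512 m/s × 0.8475 d × 86400 s/d = 37490 m ≈ 37.5 km.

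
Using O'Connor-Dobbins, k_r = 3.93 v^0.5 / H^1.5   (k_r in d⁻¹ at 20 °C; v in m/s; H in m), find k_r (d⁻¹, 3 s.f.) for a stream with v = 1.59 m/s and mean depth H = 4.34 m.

k_r = 3.93 × 1.59^0.5 / 4.34^1.5 = 3.93 × 1.261 / 9.041 = 0.5481 d⁻¹.

k_r ≈ 0.548 d⁻¹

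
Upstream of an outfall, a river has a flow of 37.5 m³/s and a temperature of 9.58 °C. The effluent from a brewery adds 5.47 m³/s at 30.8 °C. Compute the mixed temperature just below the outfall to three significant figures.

12.3 °C

Flow-weighted mixing: C = (Q_r C_r + Q_w C_w)/(Q_r + Q_w)
= (37.5×9.58 + 5.47×30.8)/(37.5 + 5.47) = 527.7/42.97 = 12.28 °C.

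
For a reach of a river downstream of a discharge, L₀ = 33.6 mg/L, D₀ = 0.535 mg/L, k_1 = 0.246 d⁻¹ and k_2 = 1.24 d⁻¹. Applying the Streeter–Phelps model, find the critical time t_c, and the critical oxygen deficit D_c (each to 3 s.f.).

t_c = [1/(k_2−k_1)] ln[(k_2/k_1)(1 − D₀(k_2−k_1)/(k_1 L₀))]
= [1/(1.24−0.246)] ln[(1.24/0.246)(1 − 0.535×0.9940/(0.246×33.6))]
= (1/0.9940) ln[5.041 × 0.9357] = 1.006 × ln(4.716) = 1.006 × 1.551 = 1.560 d.
D_c = (k_1/k_2) L₀ e^(−k_1 t_c) = (0.246/1.24) × 33.6 × e^(−0.246×1.560) = 0.1984 × 33.6 × 0.6812 = 4.541 mg/L.

t_c ≈ 1.56 d; D_c ≈ 4.54 mg/L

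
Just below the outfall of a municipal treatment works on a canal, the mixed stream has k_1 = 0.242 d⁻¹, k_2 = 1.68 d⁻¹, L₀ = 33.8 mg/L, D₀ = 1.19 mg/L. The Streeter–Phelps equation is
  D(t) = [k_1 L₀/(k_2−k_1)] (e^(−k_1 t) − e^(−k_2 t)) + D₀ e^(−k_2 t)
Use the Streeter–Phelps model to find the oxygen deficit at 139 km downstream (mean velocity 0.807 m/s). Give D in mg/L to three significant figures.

D ≈ 3.35 mg/L

Travel time t = x/v = 139 km / (0.807 m/s) = 139000 m / 0.807 m/s = 172200 s = 1.994 d.
k_1 L₀/(k_2−k_1) = 0.242×33.8/(1.68−0.242) = 8.180/1.438 = 5.688 mg/L.
e^(−k_1 t) = e^(−0.242×1.994) = 0.6173; e^(−k_2 t) = e^(−1.68×1.994) = 0.03511.
D = 5.688 × (0.6173 − 0.03511) + 1.19 × 0.03511 = 3.311 + 0.04179 = 3.353 mg/L.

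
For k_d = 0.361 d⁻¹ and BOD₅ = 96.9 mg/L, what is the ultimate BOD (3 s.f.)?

BOD₅ = L₀(1 − e^(−5k_d)) ⇒ L₀ = BOD₅ / (1 − e^(−5×0.361))
= 96.9 / (1 − 0.1645) = 96.9 / 0.8355 = 116.0 mg/L.

L₀ ≈ 116 mg/L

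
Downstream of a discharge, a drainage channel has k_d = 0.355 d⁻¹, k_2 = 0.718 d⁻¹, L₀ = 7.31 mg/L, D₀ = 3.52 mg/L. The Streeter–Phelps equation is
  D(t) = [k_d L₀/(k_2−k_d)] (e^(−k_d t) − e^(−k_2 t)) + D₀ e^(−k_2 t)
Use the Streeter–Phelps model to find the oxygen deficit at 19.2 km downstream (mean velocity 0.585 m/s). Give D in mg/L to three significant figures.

D ≈ 3.48 mg/L

Travel time t = x/v = 19.2 km / (0.585 m/s) = 19200 m / 0.585 m/s = 32820 s = 0.3799 d.
k_d L₀/(k_2−k_d) = 0.355×7.31/(0.718−0.355) = 2.595/0.3630 = 7.149 mg/L.
e^(−k_d t) = e^(−0.355×0.3799) = 0.8738; e^(−k_2 t) = e^(−0.718×0.3799) = 0.7613.
D = 7.149 × (0.8738 − 0.7613) + 3.52 × 0.7613 = 0.8047 + 2.680 = 3.484 mg/L.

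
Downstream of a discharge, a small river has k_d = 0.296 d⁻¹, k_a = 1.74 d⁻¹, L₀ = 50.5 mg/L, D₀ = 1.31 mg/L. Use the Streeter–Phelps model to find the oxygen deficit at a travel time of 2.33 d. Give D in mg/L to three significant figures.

k_d L₀/(k_a−k_d) = 0.296×50.5/(1.74−0.296) = 14.95/1.444 = 10.35 mg/L.
e^(−k_d t) = e^(−0.296×2.330) = 0.5017; e^(−k_a t) = e^(−1.74×2.330) = 0.01735.
D = 10.35 × (0.5017 − 0.01735) + 1.31 × 0.01735 = 5.014 + 0.02273 = 5.037 mg/L.

D ≈ 5.04 mg/L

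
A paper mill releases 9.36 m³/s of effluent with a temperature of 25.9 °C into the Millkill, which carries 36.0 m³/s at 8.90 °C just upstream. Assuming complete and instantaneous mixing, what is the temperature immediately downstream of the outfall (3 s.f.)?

12.4 °C

Flow-weighted mixing: C = (Q_r C_r + Q_w C_w)/(Q_r + Q_w)
= (36.0×8.90 + 9.36×25.9)/(36.0 + 9.36) = 562.8/45.36 = 12.41 °C.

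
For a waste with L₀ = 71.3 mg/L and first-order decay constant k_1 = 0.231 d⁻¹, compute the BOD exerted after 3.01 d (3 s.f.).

y ≈ 35.7 mg/L

y_t = L₀(1 − e^(−k_1 t)) = 71.3 × (1 − e^(−0.231×3.01))
= 71.3 × (1 − 0.4989) = 71.3 × 0.5011 = 35.73 mg/L.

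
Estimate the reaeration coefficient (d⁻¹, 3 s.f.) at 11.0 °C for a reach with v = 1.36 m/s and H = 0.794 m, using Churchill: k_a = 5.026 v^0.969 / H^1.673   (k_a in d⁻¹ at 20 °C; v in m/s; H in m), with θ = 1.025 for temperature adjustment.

k_a(20) = 5.026 × 1.36^0.969 / 0.794^1.673 = 5.026 × 1.347 / 0.6798 = 9.959 d⁻¹.
k_a(11.0) = 9.959 × 1.025^(11.0−20) = 9.959 × 0.8007 = 7.975 d⁻¹.

k_a ≈ 7.97 d⁻¹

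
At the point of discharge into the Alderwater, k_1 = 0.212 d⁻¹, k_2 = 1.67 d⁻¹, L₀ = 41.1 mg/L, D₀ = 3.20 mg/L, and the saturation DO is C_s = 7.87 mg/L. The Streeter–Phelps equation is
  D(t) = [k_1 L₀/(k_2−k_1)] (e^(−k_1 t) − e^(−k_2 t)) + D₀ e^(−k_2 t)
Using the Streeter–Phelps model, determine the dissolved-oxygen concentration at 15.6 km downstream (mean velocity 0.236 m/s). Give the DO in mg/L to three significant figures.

Travel time t = x/v = 15.6 km / (0.236 m/s) = 15600 m / 0.236 m/s = 66100 s = 0.7651 d.
k_1 L₀/(k_2−k_1) = 0.212×41.1/(1.67−0.212) = 8.713/1.458 = 5.976 mg/L.
e^(−k_1 t) = e^(−0.212×0.7651) = 0.8503; e^(−k_2 t) = e^(−1.67×0.7651) = 0.2787.
D = 5.976 × (0.8503 − 0.2787) + 3.20 × 0.2787 = 3.416 + 0.8918 = 4.308 mg/L.
DO = C_s − D = 7.87 − 4.308 = 3.562 mg/L.

DO ≈ 3.56 mg/L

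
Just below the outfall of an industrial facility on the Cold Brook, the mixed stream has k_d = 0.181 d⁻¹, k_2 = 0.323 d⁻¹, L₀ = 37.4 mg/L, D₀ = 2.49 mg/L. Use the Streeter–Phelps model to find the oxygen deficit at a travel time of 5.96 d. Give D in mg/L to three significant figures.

D ≈ 9.62 mg/L

k_d L₀/(k_2−k_d) = 0.181×37.4/(0.323−0.181) = 6.769/0.1420 = 47.67 mg/L.
e^(−k_d t) = e^(−0.181×5.960) = 0.3400; e^(−k_2 t) = e^(−0.323×5.960) = 0.1459.
D = 47.67 × (0.3400 − 0.1459) + 2.49 × 0.1459 = 9.256 + 0.3632 = 9.619 mg/L.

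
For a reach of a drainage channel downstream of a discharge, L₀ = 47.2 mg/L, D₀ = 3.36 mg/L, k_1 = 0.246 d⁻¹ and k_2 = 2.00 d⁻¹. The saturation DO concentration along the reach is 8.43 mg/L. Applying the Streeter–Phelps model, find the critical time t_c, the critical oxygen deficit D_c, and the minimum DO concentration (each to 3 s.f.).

With k_2/k_1 = 8.130 and 1 − D₀(k_2−k_1)/(k_1 L₀) = 0.4924,
t_c = ln(8.130 × 0.4924) / (2.00 − 0.246) = ln(4.004) / 1.754 = 1.387/1.754 = 0.7909 d.
D_c = (k_1/k_2) L₀ e^(−k_1 t_c) = (0.246/2.00) × 47.2 × e^(−0.246×0.7909) = 0.1230 × 47.2 × 0.8232 = 4.779 mg/L.
Minimum DO = C_s − D_c = 8.43 − 4.779 = 3.651 mg/L.

t_c ≈ 0.791 d; D_c ≈ 4.78 mg/L; min DO ≈ 3.65 mg/L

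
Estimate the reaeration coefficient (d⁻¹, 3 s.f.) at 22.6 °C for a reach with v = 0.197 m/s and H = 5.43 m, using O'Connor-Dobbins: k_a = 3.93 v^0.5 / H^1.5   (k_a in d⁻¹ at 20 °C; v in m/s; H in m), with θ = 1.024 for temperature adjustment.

k_a(20) = 3.93 × 0.197^0.5 / 5.43^1.5 = 3.93 × 0.4438 / 12.65 = 0.1379 d⁻¹.
k_a(22.6) = 0.1379 × 1.024^(22.6−20) = 0.1379 × 1.064 = 0.1466 d⁻¹.

k_a ≈ 0.147 d⁻¹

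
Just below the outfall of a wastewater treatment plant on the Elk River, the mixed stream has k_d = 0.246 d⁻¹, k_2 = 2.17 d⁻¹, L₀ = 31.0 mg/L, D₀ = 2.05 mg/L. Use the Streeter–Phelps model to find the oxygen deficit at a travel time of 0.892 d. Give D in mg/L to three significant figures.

k_d L₀/(k_2−k_d) = 0.246×31.0/(2.17−0.246) = 7.626/1.924 = 3.964 mg/L.
e^(−k_d t) = e^(−0.246×0.8920) = 0.8030; e^(−k_2 t) = e^(−2.17×0.8920) = 0.1443.
D = 3.964 × (0.8030 − 0.1443) + 2.05 × 0.1443 = 2.611 + 0.2959 = 2.906 mg/L.

D ≈ 2.91 mg/L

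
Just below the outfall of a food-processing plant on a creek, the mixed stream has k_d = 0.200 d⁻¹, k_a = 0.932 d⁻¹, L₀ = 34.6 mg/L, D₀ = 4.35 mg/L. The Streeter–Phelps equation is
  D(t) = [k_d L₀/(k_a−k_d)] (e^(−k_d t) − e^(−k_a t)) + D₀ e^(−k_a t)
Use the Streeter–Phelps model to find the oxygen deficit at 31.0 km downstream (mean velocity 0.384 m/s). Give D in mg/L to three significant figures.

Travel time t = x/v = 31.0 km / (0.384 m/s) = 31000 m / 0.384 m/s = 80730 s = 0.9344 d.
k_d L₀/(k_a−k_d) = 0.200×34.6/(0.932−0.200) = 6.920/0.7320 = 9.454 mg/L.
e^(−k_d t) = e^(−0.200×0.9344) = 0.8295; e^(−k_a t) = e^(−0.932×0.9344) = 0.4186.
D = 9.454 × (0.8295 − 0.4186) + 4.35 × 0.4186 = 3.885 + 1.821 = 5.706 mg/L.

D ≈ 5.71 mg/L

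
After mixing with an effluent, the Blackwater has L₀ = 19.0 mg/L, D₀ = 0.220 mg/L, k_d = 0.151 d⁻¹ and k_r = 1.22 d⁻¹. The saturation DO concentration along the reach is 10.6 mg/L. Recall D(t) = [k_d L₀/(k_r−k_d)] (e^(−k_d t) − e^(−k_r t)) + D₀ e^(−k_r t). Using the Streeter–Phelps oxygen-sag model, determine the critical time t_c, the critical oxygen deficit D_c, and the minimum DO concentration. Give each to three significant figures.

t_c ≈ 1.87 d; D_c ≈ 1.77 mg/L; min DO ≈ 8.83 mg/L

t_c = [1/(k_r−k_d)] ln[(k_r/k_d)(1 − D₀(k_r−k_d)/(k_d L₀))]
= [1/(1.22−0.151)] ln[(1.22/0.151)(1 − 0.220×1.069/(0.151×19.0))]
= (1/1.069) ln[8.079 × 0.9180] = 0.9355 × ln(7.417) = 0.9355 × 2.004 = 1.874 d.
D_c = (k_d/k_r) L₀ e^(−k_d t_c) = (0.151/1.22) × 19.0 × e^(−0.151×1.874) = 0.1238 × 19.0 × 0.7535 = 1.772 mg/L.
Minimum DO = C_s − D_c = 10.6 − 1.772 = 8.828 mg/L.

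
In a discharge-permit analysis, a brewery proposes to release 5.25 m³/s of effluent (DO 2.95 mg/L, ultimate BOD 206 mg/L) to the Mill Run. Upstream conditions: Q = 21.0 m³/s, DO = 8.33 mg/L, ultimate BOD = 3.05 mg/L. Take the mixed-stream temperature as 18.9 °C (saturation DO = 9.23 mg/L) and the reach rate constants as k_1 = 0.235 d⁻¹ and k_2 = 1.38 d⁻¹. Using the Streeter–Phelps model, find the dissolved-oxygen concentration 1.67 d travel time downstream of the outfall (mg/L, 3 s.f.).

Mixed DO = (21.0×8.33 + 5.25×2.95)/(21.0+5.25) = 190.4/26.25 = 7.254 mg/L.
Mixed L₀ = (21.0×3.05 + 5.25×206)/(26.25) = 1146/26.25 = 43.64 mg/L.
Initial deficit D₀ = C_s − DO₀ = 9.23 − 7.254 = 1.976 mg/L.
D(1.67) = [0.235×43.64/(1.38−0.235)](e^(−0.235×1.67) − e^(−1.38×1.67)) + 1.976 e^(−1.38×1.67)
= 8.957 × (0.6754 − 0.09980) + 1.976 × 0.09980 = 5.353 mg/L.
DO = 9.23 − 5.353 = 3.877 mg/L.

DO ≈ 3.88 mg/L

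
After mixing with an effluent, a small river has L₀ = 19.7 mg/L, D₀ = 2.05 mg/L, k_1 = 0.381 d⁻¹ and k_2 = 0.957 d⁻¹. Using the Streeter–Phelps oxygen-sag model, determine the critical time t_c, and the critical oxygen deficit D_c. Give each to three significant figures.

At the critical point dD/dt = 0, so k_1 L₀ e^(−k_1 t) = k_2 D. Substituting D(t) from the Streeter–Phelps equation and solving for t gives
t_c = ln[(k_2/k_1)(1 − D₀(k_2−k_1)/(k_1 L₀))] / (k_2−k_1).
Here k_2−k_1 = 0.5760 d⁻¹ and 1 − D₀(k_2−k_1)/(k_1 L₀) = 1 − 2.05×0.5760/(0.381×19.7) = 0.8427, so
t_c = ln(2.512 × 0.8427) / 0.5760 = 0.7498 / 0.5760 = 1.302 d.
L(t_c) = L₀ e^(−k_1 t_c) = 19.7 × 0.6090 = 12.00 mg/L, and at the critical point k_2 D_c = k_1 L, so D_c = (0.381/0.957) × 12.00 = 4.776 mg/L.

t_c ≈ 1.30 d; D_c ≈ 4.78 mg/L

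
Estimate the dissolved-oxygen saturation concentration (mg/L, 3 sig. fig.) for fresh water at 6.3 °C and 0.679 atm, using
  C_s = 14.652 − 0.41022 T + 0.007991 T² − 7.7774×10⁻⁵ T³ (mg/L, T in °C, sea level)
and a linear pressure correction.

C_s ≈ 8.40 mg/L

At sea level: C_s = 14.652 − 0.41022×6.3 + 0.007991×6.3² − 7.7774×10⁻⁵×6.3³ = 12.37 mg/L.
Pressure correction: C_s' = 12.37 × 0.679 = 8.396 mg/L.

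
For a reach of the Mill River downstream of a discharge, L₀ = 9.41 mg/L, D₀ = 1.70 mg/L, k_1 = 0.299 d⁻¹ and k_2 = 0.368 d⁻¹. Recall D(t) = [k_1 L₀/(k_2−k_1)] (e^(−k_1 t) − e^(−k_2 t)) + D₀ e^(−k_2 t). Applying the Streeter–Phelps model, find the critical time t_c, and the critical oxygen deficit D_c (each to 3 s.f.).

t_c ≈ 2.39 d; D_c ≈ 3.74 mg/L

With k_2/k_1 = 1.231 and 1 − D₀(k_2−k_1)/(k_1 L₀) = 0.9583,
t_c = ln(1.231 × 0.9583) / (0.368 − 0.299) = ln(1.179) / 0.06900 = 0.1651/0.06900 = 2.392 d.
L(t_c) = L₀ e^(−k_1 t_c) = 9.41 × 0.4891 = 4.602 mg/L, and at the critical point k_2 D_c = k_1 L, so D_c = (0.299/0.368) × 4.602 = 3.739 mg/L.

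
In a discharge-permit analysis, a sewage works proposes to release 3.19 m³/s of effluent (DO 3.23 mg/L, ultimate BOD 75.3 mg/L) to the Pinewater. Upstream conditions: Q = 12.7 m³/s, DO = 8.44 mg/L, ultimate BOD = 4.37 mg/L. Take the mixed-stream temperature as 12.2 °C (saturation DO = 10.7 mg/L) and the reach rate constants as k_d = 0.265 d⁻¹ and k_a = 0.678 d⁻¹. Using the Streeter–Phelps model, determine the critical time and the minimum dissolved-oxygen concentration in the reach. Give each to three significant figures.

t_c ≈ 1.49 d; minimum DO ≈ 5.80 mg/L

Mixed DO = (12.7×8.44 + 3.19×3.23)/(12.7+3.19) = 117.5/15.89 = 7.394 mg/L.
Mixed L₀ = (12.7×4.37 + 3.19×75.3)/(15.89) = 295.7/15.89 = 18.61 mg/L.
Initial deficit D₀ = C_s − DO₀ = 10.7 − 7.394 = 3.306 mg/L.
t_c = (1/0.4130) ln[(0.678/0.265)(1 − 3.306×0.4130/(0.265×18.61))] = 2.421 × ln(1.850) = 1.490 d.
D_c = (0.265/0.678) × 18.61 × e^(−0.265×1.490) = 0.3909 × 18.61 × 0.6738 = 4.901 mg/L.
Minimum DO = 10.7 − 4.901 = 5.799 mg/L.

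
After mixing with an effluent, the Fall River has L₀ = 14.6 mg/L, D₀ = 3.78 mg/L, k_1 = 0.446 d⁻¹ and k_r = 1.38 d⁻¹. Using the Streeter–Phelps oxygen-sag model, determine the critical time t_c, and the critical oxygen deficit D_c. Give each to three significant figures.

t_c ≈ 0.373 d; D_c ≈ 4.00 mg/L

At the critical point dD/dt = 0, so k_1 L₀ e^(−k_1 t) = k_r D. Substituting D(t) from the Streeter–Phelps equation and solving for t gives
t_c = ln[(k_r/k_1)(1 − D₀(k_r−k_1)/(k_1 L₀))] / (k_r−k_1).
Here k_r−k_1 = 0.9340 d⁻¹ and 1 − D₀(k_r−k_1)/(k_1 L₀) = 1 − 3.78×0.9340/(0.446×14.6) = 0.4578, so
t_c = ln(3.094 × 0.4578) / 0.9340 = 0.3482 / 0.9340 = 0.3728 d.
D_c = (k_1/k_r) L₀ e^(−k_1 t_c) = (0.446/1.38) × 14.6 × e^(−0.446×0.3728) = 0.3232 × 14.6 × 0.8468 = 3.996 mg/L.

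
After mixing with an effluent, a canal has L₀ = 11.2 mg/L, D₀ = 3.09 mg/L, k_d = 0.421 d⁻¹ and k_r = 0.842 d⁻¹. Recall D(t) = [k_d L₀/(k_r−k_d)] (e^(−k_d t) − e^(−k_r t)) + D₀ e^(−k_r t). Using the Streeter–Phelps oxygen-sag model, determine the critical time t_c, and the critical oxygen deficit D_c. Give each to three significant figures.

With k_r/k_d = 2.000 and 1 − D₀(k_r−k_d)/(k_d L₀) = 0.7241,
t_c = ln(2.000 × 0.7241) / (0.842 − 0.421) = ln(1.448) / 0.4210 = 0.3703/0.4210 = 0.8796 d.
D_c = (k_d/k_r) L₀ e^(−k_d t_c) = (0.421/0.842) × 11.2 × e^(−0.421×0.8796) = 0.5000 × 11.2 × 0.6905 = 3.867 mg/L.

t_c ≈ 0.880 d; D_c ≈ 3.87 mg/L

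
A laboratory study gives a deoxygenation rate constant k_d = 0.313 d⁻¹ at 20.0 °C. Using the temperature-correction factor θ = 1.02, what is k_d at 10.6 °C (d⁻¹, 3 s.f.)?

k_d(T₂) = k_d(T₁) · θ^(T₂−T₁) = 0.313 × 1.02^(10.6−20.0)
= 0.313 × 1.02^-9.40 = 0.313 × 0.8302 = 0.2598 d⁻¹.

k_d ≈ 0.260 d⁻¹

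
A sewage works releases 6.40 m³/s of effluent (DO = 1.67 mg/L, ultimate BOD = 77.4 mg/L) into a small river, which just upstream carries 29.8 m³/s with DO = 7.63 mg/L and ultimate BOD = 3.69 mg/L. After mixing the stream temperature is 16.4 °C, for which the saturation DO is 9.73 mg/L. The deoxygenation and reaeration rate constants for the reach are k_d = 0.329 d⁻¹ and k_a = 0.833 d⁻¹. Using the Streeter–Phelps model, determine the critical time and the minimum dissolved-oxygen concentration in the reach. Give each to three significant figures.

t_c ≈ 1.17 d; minimum DO ≈ 5.23 mg/L

Mixed DO = (29.8×7.63 + 6.40×1.67)/(29.8+6.40) = 238.1/36.20 = 6.576 mg/L.
Mixed L₀ = (29.8×3.69 + 6.40×77.4)/(36.20) = 605.3/36.20 = 16.72 mg/L.
Initial deficit D₀ = C_s − DO₀ = 9.73 − 6.576 = 3.154 mg/L.
t_c = (1/0.5040) ln[(0.833/0.329)(1 − 3.154×0.5040/(0.329×16.72))] = 1.984 × ln(1.800) = 1.167 d.
D_c = (0.329/0.833) × 16.72 × e^(−0.329×1.167) = 0.3950 × 16.72 × 0.6812 = 4.499 mg/L.
Minimum DO = 9.73 − 4.499 = 5.231 mg/L.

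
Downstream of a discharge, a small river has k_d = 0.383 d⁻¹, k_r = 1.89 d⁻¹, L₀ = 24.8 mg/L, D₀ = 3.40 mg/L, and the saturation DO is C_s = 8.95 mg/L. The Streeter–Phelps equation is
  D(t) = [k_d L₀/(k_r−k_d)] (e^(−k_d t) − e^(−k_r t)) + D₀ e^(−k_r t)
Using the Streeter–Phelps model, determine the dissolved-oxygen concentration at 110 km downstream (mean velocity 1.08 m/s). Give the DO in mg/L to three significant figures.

DO ≈ 5.25 mg/L

Travel time t = x/v = 110 km / (1.08 m/s) = 110000 m / 1.08 m/s = 101900 s = 1.179 d.
k_d L₀/(k_r−k_d) = 0.383×24.8/(1.89−0.383) = 9.498/1.507 = 6.303 mg/L.
e^(−k_d t) = e^(−0.383×1.179) = 0.6367; e^(−k_r t) = e^(−1.89×1.179) = 0.1077.
D = 6.303 × (0.6367 − 0.1077) + 3.40 × 0.1077 = 3.334 + 0.3663 = 3.700 mg/L.
DO = C_s − D = 8.95 − 3.700 = 5.250 mg/L.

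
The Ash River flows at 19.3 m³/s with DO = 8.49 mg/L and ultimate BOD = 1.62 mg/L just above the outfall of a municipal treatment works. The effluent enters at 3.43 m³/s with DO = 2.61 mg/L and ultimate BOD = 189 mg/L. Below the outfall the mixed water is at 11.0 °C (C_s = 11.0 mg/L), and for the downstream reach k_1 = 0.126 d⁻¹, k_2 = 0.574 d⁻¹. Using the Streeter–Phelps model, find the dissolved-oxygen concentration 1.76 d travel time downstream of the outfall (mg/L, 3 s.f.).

DO ≈ 6.09 mg/L

Mixed DO = (19.3×8.49 + 3.43×2.61)/(19.3+3.43) = 172.8/22.73 = 7.603 mg/L.
Mixed L₀ = (19.3×1.62 + 3.43×189)/(22.73) = 679.5/22.73 = 29.90 mg/L.
Initial deficit D₀ = C_s − DO₀ = 11.0 − 7.603 = 3.397 mg/L.
D(1.76) = [0.126×29.90/(0.574−0.126)](e^(−0.126×1.76) − e^(−0.574×1.76)) + 3.397 e^(−0.574×1.76)
= 8.408 × (0.8011 − 0.3641) + 3.397 × 0.3641 = 4.911 mg/L.
DO = 11.0 − 4.911 = 6.089 mg/L.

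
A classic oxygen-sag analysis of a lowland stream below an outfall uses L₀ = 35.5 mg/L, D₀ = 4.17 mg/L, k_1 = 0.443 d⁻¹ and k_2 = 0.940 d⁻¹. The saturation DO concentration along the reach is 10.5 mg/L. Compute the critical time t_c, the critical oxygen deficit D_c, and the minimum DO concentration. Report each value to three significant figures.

t_c ≈ 1.23 d; D_c ≈ 9.70 mg/L; min DO ≈ 0.795 mg/L

At the critical point dD/dt = 0, so k_1 L₀ e^(−k_1 t) = k_2 D. Substituting D(t) from the Streeter–Phelps equation and solving for t gives
t_c = ln[(k_2/k_1)(1 − D₀(k_2−k_1)/(k_1 L₀))] / (k_2−k_1).
Here k_2−k_1 = 0.4970 d⁻¹ and 1 − D₀(k_2−k_1)/(k_1 L₀) = 1 − 4.17×0.4970/(0.443×35.5) = 0.8682, so
t_c = ln(2.122 × 0.8682) / 0.4970 = 0.6110 / 0.4970 = 1.229 d.
D_c = (k_1/k_2) L₀ e^(−k_1 t_c) = (0.443/0.940) × 35.5 × e^(−0.443×1.229) = 0.4713 × 35.5 × 0.5801 = 9.705 mg/L.
Minimum DO = C_s − D_c = 10.5 − 9.705 = 0.7953 mg/L.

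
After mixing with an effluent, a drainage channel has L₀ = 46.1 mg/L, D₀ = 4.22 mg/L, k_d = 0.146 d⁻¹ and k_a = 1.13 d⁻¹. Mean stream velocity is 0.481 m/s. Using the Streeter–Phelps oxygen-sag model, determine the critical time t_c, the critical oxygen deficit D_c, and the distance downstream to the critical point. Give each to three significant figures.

At the critical point dD/dt = 0, so k_d L₀ e^(−k_d t) = k_a D. Substituting D(t) from the Streeter–Phelps equation and solving for t gives
t_c = ln[(k_a/k_d)(1 − D₀(k_a−k_d)/(k_d L₀))] / (k_a−k_d).
Here k_a−k_d = 0.9840 d⁻¹ and 1 − D₀(k_a−k_d)/(k_d L₀) = 1 − 4.22×0.9840/(0.146×46.1) = 0.3830, so
t_c = ln(7.740 × 0.3830) / 0.9840 = 1.087 / 0.9840 = 1.104 d.
D_c = (k_d/k_a) L₀ e^(−k_d t_c) = (0.146/1.13) × 46.1 × e^(−0.146×1.104) = 0.1292 × 46.1 × 0.8511 = 5.069 mg/L.
x_c = v t_c = 0.481 m/s × 1.104 d × 86400 s/d = 45900 m ≈ 45.9 km.

t_c ≈ 1.10 d; D_c ≈ 5.07 mg/L; x_c ≈ 45.9 km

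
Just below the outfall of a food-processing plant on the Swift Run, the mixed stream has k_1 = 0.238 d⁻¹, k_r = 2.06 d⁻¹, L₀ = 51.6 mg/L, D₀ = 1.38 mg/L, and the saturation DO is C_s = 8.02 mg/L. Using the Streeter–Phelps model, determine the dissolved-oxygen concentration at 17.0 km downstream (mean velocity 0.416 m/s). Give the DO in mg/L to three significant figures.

DO ≈ 4.02 mg/L

Travel time t = x/v = 17.0 km / (0.416 m/s) = 17000 m / 0.416 m/s = 40870 s = 0.4730 d.
k_1 L₀/(k_r−k_1) = 0.238×51.6/(2.06−0.238) = 12.28/1.822 = 6.740 mg/L.
e^(−k_1 t) = e^(−0.238×0.4730) = 0.8935; e^(−k_r t) = e^(−2.06×0.4730) = 0.3774.
D = 6.740 × (0.8935 − 0.3774) + 1.38 × 0.3774 = 3.479 + 0.5209 = 3.999 mg/L.
DO = C_s − D = 8.02 − 3.999 = 4.021 mg/L.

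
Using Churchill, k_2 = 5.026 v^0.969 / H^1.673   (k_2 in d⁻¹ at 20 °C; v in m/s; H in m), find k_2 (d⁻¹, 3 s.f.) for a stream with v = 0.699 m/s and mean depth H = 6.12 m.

k_2 ≈ 0.172 d⁻¹

k_2 = 5.026 × 0.699^0.969 / 6.12^1.673 = 5.026 × 0.7068 / 20.71 = 0.1715 d⁻¹.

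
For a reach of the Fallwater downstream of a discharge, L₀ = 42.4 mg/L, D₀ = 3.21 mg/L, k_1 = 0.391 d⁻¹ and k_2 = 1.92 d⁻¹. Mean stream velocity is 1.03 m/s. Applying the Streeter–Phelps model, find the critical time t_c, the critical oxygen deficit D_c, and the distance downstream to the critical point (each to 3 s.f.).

t_c = [1/(k_2−k_1)] ln[(k_2/k_1)(1 − D₀(k_2−k_1)/(k_1 L₀))]
= [1/(1.92−0.391)] ln[(1.92/0.391)(1 − 3.21×1.529/(0.391×42.4))]
= (1/1.529) ln[4.910 × 0.7039] = 0.6540 × ln(3.457) = 0.6540 × 1.240 = 0.8112 d.
D_c = (k_1/k_2) L₀ e^(−k_1 t_c) = (0.391/1.92) × 42.4 × e^(−0.391×0.8112) = 0.2036 × 42.4 × 0.7282 = 6.288 mg/L.
x_c = v t_c = 1.03 m/s × 0.8112 d × 86400 s/d = 72190 m ≈ 72.2 km.

t_c ≈ 0.811 d; D_c ≈ 6.29 mg/L; x_c ≈ 72.2 km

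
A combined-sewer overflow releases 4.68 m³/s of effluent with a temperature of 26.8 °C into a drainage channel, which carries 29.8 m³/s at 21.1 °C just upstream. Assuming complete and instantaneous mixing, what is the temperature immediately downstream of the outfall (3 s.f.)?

Flow-weighted mixing: C = (Q_r C_r + Q_w C_w)/(Q_r + Q_w)
= (29.8×21.1 + 4.68×26.8)/(29.8 + 4.68) = 754.2/34.48 = 21.87 °C.

21.9 °C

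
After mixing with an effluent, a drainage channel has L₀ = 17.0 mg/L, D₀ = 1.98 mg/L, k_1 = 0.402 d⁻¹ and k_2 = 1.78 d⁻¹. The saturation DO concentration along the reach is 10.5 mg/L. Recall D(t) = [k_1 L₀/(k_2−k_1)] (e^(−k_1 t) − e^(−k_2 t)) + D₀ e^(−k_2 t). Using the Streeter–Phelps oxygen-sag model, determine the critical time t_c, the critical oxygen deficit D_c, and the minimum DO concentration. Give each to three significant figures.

With k_2/k_1 = 4.428 and 1 − D₀(k_2−k_1)/(k_1 L₀) = 0.6008,
t_c = ln(4.428 × 0.6008) / (1.78 − 0.402) = ln(2.660) / 1.378 = 0.9783/1.378 = 0.7100 d.
D_c = (k_1/k_2) L₀ e^(−k_1 t_c) = (0.402/1.78) × 17.0 × e^(−0.402×0.7100) = 0.2258 × 17.0 × 0.7517 = 2.886 mg/L.
Minimum DO = C_s − D_c = 10.5 − 2.886 = 7.614 mg/L.

t_c ≈ 0.710 d; D_c ≈ 2.89 mg/L; min DO ≈ 7.61 mg/L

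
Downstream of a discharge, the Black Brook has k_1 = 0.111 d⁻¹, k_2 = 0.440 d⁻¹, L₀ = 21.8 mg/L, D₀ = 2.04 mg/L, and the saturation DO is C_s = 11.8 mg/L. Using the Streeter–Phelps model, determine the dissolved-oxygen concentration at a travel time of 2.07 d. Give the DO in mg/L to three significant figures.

DO ≈ 8.09 mg/L

k_1 L₀/(k_2−k_1) = 0.111×21.8/(0.440−0.111) = 2.420/0.3290 = 7.355 mg/L.
e^(−k_1 t) = e^(−0.111×2.070) = 0.7947; e^(−k_2 t) = e^(−0.440×2.070) = 0.4022.
D = 7.355 × (0.7947 − 0.4022) + 2.04 × 0.4022 = 2.887 + 0.8205 = 3.707 mg/L.
DO = C_s − D = 11.8 − 3.707 = 8.093 mg/L.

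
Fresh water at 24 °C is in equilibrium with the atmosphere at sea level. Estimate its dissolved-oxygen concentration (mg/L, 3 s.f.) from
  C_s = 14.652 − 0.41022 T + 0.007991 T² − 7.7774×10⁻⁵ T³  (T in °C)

C_s = 14.652 − 0.41022×24 + 0.007991×24² − 7.7774×10⁻⁵×24³ = 8.334 mg/L.

C_s ≈ 8.33 mg/L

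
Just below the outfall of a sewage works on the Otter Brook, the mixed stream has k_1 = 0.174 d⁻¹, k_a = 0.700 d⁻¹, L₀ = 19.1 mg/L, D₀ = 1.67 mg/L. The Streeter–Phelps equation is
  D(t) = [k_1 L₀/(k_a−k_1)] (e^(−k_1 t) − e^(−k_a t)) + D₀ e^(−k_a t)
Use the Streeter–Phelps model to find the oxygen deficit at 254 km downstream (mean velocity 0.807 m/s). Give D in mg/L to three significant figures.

Travel time t = x/v = 254 km / (0.807 m/s) = 254000 m / 0.807 m/s = 314700 s = 3.643 d.
k_1 L₀/(k_a−k_1) = 0.174×19.1/(0.700−0.174) = 3.323/0.5260 = 6.318 mg/L.
e^(−k_1 t) = e^(−0.174×3.643) = 0.5305; e^(−k_a t) = e^(−0.700×3.643) = 0.07808.
D = 6.318 × (0.5305 − 0.07808) + 1.67 × 0.07808 = 2.859 + 0.1304 = 2.989 mg/L.

D ≈ 2.99 mg/L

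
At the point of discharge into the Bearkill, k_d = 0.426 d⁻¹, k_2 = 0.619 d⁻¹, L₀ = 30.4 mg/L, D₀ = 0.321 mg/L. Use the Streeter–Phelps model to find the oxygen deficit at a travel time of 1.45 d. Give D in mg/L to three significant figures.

D ≈ 8.96 mg/L

k_d L₀/(k_2−k_d) = 0.426×30.4/(0.619−0.426) = 12.95/0.1930 = 67.10 mg/L.
e^(−k_d t) = e^(−0.426×1.450) = 0.5392; e^(−k_2 t) = e^(−0.619×1.450) = 0.4076.
D = 67.10 × (0.5392 − 0.4076) + 0.321 × 0.4076 = 8.832 + 0.1308 = 8.962 mg/L.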